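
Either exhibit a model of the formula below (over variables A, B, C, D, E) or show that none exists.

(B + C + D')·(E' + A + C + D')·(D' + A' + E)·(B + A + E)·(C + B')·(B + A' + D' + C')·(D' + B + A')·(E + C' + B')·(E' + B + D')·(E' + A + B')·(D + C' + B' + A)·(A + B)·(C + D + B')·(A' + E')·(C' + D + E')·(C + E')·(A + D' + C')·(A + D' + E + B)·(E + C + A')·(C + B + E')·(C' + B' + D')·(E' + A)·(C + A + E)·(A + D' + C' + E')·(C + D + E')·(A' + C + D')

A ↦ 1,  B ↦ 0,  C ↦ 1,  D ↦ 0,  E ↦ 0

Try C = 1.
Try E = 0.
Unit clause (B') forces B = 0.
Unit clause (A) forces A = 1.
Unit clause (D') forces D = 0.
Every clause now holds.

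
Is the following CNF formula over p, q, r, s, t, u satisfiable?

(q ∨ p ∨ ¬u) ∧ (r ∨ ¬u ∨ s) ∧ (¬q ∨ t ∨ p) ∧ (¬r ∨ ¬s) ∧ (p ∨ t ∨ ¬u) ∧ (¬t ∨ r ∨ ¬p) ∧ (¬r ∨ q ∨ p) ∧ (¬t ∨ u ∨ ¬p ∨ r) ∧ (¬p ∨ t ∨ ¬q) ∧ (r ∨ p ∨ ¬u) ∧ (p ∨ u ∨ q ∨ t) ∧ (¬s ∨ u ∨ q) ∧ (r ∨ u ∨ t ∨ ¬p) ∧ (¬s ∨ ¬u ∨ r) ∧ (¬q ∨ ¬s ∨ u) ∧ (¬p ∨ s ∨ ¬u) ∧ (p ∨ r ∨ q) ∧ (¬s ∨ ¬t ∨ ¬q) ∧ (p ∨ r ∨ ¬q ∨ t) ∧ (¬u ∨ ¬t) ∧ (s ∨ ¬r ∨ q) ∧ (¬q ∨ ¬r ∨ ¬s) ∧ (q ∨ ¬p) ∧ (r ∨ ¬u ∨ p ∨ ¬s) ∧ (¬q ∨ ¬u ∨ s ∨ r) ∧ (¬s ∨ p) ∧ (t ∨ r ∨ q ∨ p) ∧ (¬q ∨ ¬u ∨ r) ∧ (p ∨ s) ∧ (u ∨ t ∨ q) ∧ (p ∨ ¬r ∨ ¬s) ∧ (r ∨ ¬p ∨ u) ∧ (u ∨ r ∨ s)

Yes

Try r = True.
Unit clause (¬s) forces s = False.
Unit clause (q) forces q = True.
Unit clause (p) forces p = True.
Unit clause (t) forces t = True.
Unit clause (¬u) forces u = False.
This assignment satisfies each clause.
A satisfying assignment: p: True, q: True, r: True, s: False, t: True, u: False.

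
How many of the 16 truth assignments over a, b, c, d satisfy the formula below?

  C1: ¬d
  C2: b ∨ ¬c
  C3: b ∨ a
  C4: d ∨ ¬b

There are 2^4 = 16 truth assignments over (a, b, c, d).
Check each against the 4 clauses (columns in the order a, b, c, d):
  F F F F  ✗ fails (b ∨ a)
  F F F T  ✗ fails (¬d)
  F F T F  ✗ fails (b ∨ ¬c)
  F F T T  ✗ fails (¬d)
  F T F F  ✗ fails (d ∨ ¬b)
  F T F T  ✗ fails (¬d)
  F T T F  ✗ fails (d ∨ ¬b)
  F T T T  ✗ fails (¬d)
  T F F F  ✓ satisfies all
  T F F T  ✗ fails (¬d)
  T F T F  ✗ fails (b ∨ ¬c)
  T F T T  ✗ fails (¬d)
  T T F F  ✗ fails (d ∨ ¬b)
  T T F T  ✗ fails (¬d)
  T T T F  ✗ fails (d ∨ ¬b)
  T T T T  ✗ fails (¬d)
1 of the 16 rows is a model.

1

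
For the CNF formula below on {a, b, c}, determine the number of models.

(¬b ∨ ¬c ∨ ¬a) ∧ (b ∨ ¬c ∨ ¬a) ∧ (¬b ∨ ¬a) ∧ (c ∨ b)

3

There are 2^3 = 8 truth assignments over (a, b, c).
Check each against the 4 clauses (columns in the order a, b, c):
  F F F  ✗ fails (c ∨ b)
  F F T  ✓ satisfies all
  F T F  ✓ satisfies all
  F T T  ✓ satisfies all
  T F F  ✗ fails (c ∨ b)
  T F T  ✗ fails (b ∨ ¬c ∨ ¬a)
  T T F  ✗ fails (¬b ∨ ¬a)
  T T T  ✗ fails (¬b ∨ ¬c ∨ ¬a)
3 of the 8 rows are models.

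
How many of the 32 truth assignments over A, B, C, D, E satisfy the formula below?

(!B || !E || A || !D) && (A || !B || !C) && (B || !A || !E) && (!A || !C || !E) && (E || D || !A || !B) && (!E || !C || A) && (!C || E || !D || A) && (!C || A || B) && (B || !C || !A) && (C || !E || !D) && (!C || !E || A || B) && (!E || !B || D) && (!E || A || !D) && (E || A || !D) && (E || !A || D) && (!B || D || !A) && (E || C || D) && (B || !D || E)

3

There are 2^5 = 32 truth assignments over (A, B, C, D, E).
Split on C. With C = true, the clauses containing C are satisfied and !C drops from the rest; 1 of the 2^4 = 16 assignments to the other variables satisfy what remains.
With C = false, by the same count on the reduced clause set, 2 assignments work.
(One model: A=F, B=F, C=F, D=F, E=T.)
Total: 1 + 2 = 3.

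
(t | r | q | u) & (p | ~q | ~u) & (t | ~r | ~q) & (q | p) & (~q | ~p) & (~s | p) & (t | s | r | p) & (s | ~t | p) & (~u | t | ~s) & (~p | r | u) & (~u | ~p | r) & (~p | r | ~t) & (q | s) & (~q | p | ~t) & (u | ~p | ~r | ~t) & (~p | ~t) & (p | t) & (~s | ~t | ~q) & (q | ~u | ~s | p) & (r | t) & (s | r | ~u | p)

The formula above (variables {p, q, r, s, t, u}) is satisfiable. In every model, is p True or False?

Suppose p = 0.
From the singleton clause (q), q = 1.
From the singleton clause (~u), u = 0.
From the singleton clause (~s), s = 0.
From the singleton clause (~t), t = 0.
But (t) is also a unit clause — contradiction.
So every satisfying assignment has p = True.

True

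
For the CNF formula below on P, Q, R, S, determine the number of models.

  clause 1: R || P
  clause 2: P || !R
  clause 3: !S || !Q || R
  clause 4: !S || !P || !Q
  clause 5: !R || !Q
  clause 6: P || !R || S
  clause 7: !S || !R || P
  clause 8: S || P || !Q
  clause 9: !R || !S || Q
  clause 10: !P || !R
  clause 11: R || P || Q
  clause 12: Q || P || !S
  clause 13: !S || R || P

3

There are 2^4 = 16 truth assignments over (P, Q, R, S).
Check each against the 13 clauses (columns in the order P, Q, R, S):
  F F F F  ✗ fails (R || P)
  F F F T  ✗ fails (R || P)
  F F T F  ✗ fails (P || !R)
  F F T T  ✗ fails (P || !R)
  F T F F  ✗ fails (R || P)
  F T F T  ✗ fails (R || P)
  F T T F  ✗ fails (P || !R)
  F T T T  ✗ fails (P || !R)
  T F F F  ✓ satisfies all
  T F F T  ✓ satisfies all
  T F T F  ✗ fails (!P || !R)
  T F T T  ✗ fails (!R || !S || Q)
  T T F F  ✓ satisfies all
  T T F T  ✗ fails (!S || !Q || R)
  T T T F  ✗ fails (!R || !Q)
  T T T T  ✗ fails (!S || !P || !Q)
3 of the 16 rows are models.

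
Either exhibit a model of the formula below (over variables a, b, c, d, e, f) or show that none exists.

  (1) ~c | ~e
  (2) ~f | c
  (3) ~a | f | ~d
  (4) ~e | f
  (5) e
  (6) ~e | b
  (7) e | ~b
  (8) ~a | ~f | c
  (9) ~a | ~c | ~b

UNSATISFIABLE

(e) alone gives e = 1.
(~c) alone gives c = 0.
(~f) alone gives f = 0.
Now (f) is unsatisfied and unit — conflict.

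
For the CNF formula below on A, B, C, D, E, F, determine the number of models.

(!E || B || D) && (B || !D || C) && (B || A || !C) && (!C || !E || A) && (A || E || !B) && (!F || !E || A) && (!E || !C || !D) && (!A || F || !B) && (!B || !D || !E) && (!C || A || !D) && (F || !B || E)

15

There are 2^6 = 64 truth assignments over (A, B, C, D, E, F).
Split on C. With C = true, the clauses containing C are satisfied and !C drops from the rest; 7 of the 2^5 = 32 assignments to the other variables satisfy what remains.
With C = false, by the same count on the reduced clause set, 8 assignments work.
Total: 7 + 8 = 15.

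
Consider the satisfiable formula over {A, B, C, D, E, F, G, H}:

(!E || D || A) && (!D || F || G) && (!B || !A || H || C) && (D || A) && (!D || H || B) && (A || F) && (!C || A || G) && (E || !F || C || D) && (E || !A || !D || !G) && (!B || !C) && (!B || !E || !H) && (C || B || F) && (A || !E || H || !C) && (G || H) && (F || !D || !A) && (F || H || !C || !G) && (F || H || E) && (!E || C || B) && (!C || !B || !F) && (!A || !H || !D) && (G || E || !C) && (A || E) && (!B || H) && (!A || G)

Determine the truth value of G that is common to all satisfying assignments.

True

Suppose G = false.
Unit clause (H) forces H = true.
Unit clause (!A) forces A = false.
Unit clause (D) forces D = true.
Unit clause (F) forces F = true.
Unit clause (!C) forces C = false.
Unit clause (E) forces E = true.
Unit clause (!B) forces B = false.
Now (B) is unsatisfied and unit — conflict.
So every satisfying assignment has G = True.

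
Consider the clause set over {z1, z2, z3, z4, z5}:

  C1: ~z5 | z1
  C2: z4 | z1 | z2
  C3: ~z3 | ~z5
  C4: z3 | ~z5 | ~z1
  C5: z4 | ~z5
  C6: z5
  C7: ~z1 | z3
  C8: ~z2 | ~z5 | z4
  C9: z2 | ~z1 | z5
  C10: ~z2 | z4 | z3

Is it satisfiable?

No

Unit clause (z5) forces z5 = 1.
Unit clause (z1) forces z1 = 1.
Unit clause (~z3) forces z3 = 0.
Now (z3) is unsatisfied and unit — conflict.
No assignment satisfies every clause.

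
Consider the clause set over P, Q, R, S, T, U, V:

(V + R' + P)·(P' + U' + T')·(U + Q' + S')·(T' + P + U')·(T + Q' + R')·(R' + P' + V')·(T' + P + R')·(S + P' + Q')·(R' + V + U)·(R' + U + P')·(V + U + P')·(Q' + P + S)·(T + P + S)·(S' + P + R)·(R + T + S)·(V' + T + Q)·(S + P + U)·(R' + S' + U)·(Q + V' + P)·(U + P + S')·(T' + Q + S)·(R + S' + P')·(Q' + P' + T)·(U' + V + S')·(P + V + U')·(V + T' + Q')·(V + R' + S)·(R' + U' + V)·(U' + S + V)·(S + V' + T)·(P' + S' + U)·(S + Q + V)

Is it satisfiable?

Case V = 1:
Case R = 0:
Case S = 0:
Unit clause (T) forces T = 1.
Unit clause (Q) forces Q = 1.
Unit clause (P') forces P = 0.
Now (P) is unsatisfied and unit — conflict.
So S must be the other value — set S = 1.
Unit clause (P) forces P = 1.
Now (P') is unsatisfied and unit — conflict.
Either choice for S ends in contradiction.
So R must be the other value — set R = 1.
Unit clause (P') forces P = 0.
Unit clause (T') forces T = 0.
Unit clause (Q') forces Q = 0.
Now (Q) is unsatisfied and unit — conflict.
Either choice for R ends in contradiction.
So V must be the other value — set V = 0.
Case R = 0:
Case U = 1:
Unit clause (S') forces S = 0.
Now (S) is unsatisfied and unit — conflict.
So U must be the other value — set U = 0.
Unit clause (P') forces P = 0.
Unit clause (S') forces S = 0.
Now (S) is unsatisfied and unit — conflict.
Either choice for U ends in contradiction.
So R must be the other value — set R = 1.
Unit clause (P) forces P = 1.
Unit clause (U) forces U = 1.
Now (U') is unsatisfied and unit — conflict.
Either choice for R ends in contradiction.
Either choice for V ends in contradiction.
No assignment satisfies every clause.

No, unsatisfiable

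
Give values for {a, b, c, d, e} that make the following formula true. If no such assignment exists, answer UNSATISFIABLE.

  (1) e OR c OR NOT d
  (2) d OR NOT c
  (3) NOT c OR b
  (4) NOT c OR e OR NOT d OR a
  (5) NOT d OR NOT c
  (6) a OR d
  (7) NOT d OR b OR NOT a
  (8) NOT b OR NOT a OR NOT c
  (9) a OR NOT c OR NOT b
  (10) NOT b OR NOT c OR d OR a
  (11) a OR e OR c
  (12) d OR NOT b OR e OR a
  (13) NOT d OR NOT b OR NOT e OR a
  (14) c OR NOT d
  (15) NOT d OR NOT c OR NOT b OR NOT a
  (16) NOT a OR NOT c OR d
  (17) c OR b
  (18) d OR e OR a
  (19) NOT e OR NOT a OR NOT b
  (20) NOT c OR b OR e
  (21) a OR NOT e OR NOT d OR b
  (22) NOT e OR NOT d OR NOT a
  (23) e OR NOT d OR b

a=true,  b=true,  c=false,  d=false,  e=false

Suppose d = false.
From the singleton clause (NOT c), c = false.
From the singleton clause (a), a = true.
From the singleton clause (b), b = true.
From the singleton clause (NOT e), e = false.
This assignment satisfies each clause.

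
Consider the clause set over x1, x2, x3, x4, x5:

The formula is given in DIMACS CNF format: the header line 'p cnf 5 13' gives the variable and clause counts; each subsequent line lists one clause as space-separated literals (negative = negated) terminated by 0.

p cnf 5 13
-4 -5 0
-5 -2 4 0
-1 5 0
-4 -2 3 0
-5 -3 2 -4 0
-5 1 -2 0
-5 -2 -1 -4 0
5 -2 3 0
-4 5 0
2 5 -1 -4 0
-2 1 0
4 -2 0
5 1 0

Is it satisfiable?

Suppose x4 = False.
Unit clause (¬x2) forces x2 = False.
Suppose x1 = True.
Unit clause (x5) forces x5 = True.
All clauses hold; x3 can take either value.
A satisfying assignment: x1: True, x2: False, x3: False, x4: False, x5: True.

Yes, satisfiable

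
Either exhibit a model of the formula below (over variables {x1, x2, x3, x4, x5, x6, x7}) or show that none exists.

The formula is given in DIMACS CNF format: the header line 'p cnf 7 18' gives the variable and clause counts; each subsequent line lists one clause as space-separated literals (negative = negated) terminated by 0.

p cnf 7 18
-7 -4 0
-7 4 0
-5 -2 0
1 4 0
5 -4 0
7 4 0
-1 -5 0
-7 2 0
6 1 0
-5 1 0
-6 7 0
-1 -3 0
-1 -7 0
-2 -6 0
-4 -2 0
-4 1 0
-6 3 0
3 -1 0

UNSATISFIABLE

Suppose x7 = False.
(x4) alone gives x4 = True.
(x5) alone gives x5 = True.
(¬x2) alone gives x2 = False.
(¬x1) alone gives x1 = False.
But (x1) is also a unit clause — contradiction.
So x7 must be the other value — set x7 = True.
(¬x4) alone gives x4 = False.
But (x4) is also a unit clause — contradiction.
Neither x7 = True nor x7 = False works.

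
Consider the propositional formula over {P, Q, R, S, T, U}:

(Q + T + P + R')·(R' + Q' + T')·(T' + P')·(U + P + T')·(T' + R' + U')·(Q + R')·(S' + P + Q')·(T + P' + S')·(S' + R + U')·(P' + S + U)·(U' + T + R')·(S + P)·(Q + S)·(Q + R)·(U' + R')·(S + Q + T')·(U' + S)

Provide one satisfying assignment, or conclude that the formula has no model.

UNSATISFIABLE

Try T = 0.
Try Q = 1.
Try S = 0.
From the singleton clause (P), P = 1.
From the singleton clause (U), U = 1.
That conflicts with the unit clause (U').
So S must be the other value — set S = 1.
From the singleton clause (P), P = 1.
That conflicts with the unit clause (P').
Both values of S lead to a conflict.
So Q must be the other value — set Q = 0.
From the singleton clause (R'), R = 0.
That conflicts with the unit clause (R).
Both values of Q lead to a conflict.
So T must be the other value — set T = 1.
From the singleton clause (P'), P = 0.
From the singleton clause (U), U = 1.
From the singleton clause (R'), R = 0.
From the singleton clause (S'), S = 0.
That conflicts with the unit clause (S).
Both values of T lead to a conflict.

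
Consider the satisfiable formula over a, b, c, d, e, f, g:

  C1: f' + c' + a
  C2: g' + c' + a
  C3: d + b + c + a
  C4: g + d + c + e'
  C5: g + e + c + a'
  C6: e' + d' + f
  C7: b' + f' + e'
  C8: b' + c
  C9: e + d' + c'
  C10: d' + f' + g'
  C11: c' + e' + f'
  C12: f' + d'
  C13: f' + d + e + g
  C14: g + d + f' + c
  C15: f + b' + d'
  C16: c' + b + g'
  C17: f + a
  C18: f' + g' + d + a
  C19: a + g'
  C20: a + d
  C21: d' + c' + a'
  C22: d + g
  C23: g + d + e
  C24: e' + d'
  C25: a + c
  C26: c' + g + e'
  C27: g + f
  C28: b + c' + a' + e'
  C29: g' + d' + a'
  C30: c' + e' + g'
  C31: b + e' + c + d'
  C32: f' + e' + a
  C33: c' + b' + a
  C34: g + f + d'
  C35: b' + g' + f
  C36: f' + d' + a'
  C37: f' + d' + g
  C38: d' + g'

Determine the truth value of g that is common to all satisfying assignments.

Suppose g = 0.
The clause (d) is unit, so d = 1.
The clause (f') is unit, so f = 0.
That conflicts with the unit clause (f).
So every satisfying assignment has g = True.

True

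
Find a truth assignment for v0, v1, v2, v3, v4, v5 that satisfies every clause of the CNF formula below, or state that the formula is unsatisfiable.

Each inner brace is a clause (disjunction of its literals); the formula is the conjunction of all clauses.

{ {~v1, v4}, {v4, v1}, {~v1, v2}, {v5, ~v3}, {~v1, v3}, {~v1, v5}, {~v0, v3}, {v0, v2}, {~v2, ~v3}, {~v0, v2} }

Case v1 = 0:
Unit clause (v4) forces v4 = 1.
Case v5 = 1:
Case v0 = 0:
Unit clause (v2) forces v2 = 1.
Unit clause (~v3) forces v3 = 0.
This assignment satisfies each clause.

v0 ↦ 0,  v1 ↦ 0,  v2 ↦ 1,  v3 ↦ 0,  v4 ↦ 1,  v5 ↦ 1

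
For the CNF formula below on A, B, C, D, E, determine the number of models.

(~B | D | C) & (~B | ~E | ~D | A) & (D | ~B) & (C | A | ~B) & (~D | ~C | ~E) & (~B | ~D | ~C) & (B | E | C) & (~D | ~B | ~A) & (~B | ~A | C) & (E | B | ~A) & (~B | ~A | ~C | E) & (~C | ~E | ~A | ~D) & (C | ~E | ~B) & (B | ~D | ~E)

6

There are 2^5 = 32 truth assignments over (A, B, C, D, E).
Split on B. With B = 1, the clauses containing B are satisfied and ~B drops from the rest; 0 of the 2^4 = 16 assignments to the other variables satisfy what remains.
With B = 0, by the same count on the reduced clause set, 6 assignments work.
Total: 0 + 6 = 6.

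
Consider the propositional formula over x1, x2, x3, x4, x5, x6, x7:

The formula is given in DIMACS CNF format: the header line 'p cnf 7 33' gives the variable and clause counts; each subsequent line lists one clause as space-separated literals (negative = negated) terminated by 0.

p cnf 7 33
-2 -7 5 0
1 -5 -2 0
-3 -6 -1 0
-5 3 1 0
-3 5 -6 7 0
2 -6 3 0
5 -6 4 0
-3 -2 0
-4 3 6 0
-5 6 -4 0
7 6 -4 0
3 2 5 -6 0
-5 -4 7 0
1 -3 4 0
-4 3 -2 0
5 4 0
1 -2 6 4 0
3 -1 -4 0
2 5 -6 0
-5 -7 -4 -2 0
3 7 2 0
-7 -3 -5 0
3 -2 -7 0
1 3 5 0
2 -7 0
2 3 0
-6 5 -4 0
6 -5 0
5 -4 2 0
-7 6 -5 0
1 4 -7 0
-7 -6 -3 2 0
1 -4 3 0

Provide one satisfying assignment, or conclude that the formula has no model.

x1 ↦ True; x2 ↦ True; x3 ↦ False; x4 ↦ False; x5 ↦ True; x6 ↦ True; x7 ↦ False

Suppose x3 = False.
Unit clause (x2) forces x2 = True.
Unit clause (¬x4) forces x4 = False.
Unit clause (x5) forces x5 = True.
Unit clause (x1) forces x1 = True.
Unit clause (¬x7) forces x7 = False.
Unit clause (x6) forces x6 = True.
All clauses are satisfied.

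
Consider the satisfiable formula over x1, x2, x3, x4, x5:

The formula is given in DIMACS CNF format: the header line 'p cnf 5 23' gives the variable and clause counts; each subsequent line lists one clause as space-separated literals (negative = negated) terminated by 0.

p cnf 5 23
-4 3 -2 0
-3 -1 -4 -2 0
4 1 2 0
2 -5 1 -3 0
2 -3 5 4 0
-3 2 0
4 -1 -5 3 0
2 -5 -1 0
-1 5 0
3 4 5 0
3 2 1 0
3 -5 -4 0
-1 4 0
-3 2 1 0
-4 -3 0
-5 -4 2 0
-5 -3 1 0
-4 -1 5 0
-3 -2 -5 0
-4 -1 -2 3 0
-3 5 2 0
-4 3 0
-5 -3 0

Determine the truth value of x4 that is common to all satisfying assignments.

Suppose x4 = True.
(¬x3) alone gives x3 = False.
Now (x3) is unsatisfied and unit — conflict.
So every satisfying assignment has x4 = False.

False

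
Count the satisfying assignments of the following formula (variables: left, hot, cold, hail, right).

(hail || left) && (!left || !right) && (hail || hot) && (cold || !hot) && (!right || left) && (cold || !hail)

5

There are 2^5 = 32 truth assignments over (left, hot, cold, hail, right).
Split on hail. With hail = true, the clauses containing hail are satisfied and !hail drops from the rest; 4 of the 2^4 = 16 assignments to the other variables satisfy what remains.
With hail = false, by the same count on the reduced clause set, 1 assignment works.
Total: 4 + 1 = 5.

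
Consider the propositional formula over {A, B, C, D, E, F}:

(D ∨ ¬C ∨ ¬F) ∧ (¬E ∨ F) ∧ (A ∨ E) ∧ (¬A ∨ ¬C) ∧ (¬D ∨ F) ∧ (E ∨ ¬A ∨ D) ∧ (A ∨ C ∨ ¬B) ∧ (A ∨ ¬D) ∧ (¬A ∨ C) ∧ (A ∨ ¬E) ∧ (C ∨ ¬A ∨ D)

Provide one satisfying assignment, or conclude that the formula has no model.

UNSATISFIABLE

Case E = False:
The clause (A) is unit, so A = True.
The clause (¬C) is unit, so C = False.
That conflicts with the unit clause (C).
Backtrack on E: now try E = True.
The clause (F) is unit, so F = True.
The clause (A) is unit, so A = True.
The clause (¬C) is unit, so C = False.
That conflicts with the unit clause (C).
Either choice for E ends in contradiction.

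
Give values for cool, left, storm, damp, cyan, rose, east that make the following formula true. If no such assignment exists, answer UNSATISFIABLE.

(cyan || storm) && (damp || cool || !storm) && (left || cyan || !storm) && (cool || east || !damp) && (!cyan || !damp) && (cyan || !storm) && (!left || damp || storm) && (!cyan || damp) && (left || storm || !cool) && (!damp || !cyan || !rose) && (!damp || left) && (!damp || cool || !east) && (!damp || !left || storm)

Branch on cyan: set cyan = true.
From the singleton clause (!damp), damp = false.
Now (damp) is unsatisfied and unit — conflict.
So cyan must be the other value — set cyan = false.
From the singleton clause (storm), storm = true.
Now (!storm) is unsatisfied and unit — conflict.
Either choice for cyan ends in contradiction.

UNSATISFIABLE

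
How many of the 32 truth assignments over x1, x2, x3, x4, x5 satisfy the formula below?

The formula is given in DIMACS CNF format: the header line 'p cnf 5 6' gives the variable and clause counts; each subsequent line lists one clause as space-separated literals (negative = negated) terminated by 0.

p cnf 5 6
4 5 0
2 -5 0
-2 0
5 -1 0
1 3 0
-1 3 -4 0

1

There are 2^5 = 32 truth assignments over (x1, x2, x3, x4, x5).
Split on x1. With x1 = True, the clauses containing x1 are satisfied and ¬x1 drops from the rest; 0 of the 2^4 = 16 assignments to the other variables satisfy what remains.
With x1 = False, by the same count on the reduced clause set, 1 assignment works.
Total: 0 + 1 = 1.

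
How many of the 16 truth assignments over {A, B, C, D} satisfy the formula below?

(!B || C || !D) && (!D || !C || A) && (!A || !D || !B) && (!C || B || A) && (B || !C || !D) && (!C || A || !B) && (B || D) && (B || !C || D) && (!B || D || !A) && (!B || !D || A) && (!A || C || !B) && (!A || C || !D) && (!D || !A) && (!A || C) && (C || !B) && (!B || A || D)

There are 2^4 = 16 truth assignments over (A, B, C, D).
Check each against the 16 clauses (columns in the order A, B, C, D):
  F F F F  ✗ fails (B || D)
  F F F T  ✓ satisfies all
  F F T F  ✗ fails (!C || B || A)
  F F T T  ✗ fails (!D || !C || A)
  F T F F  ✗ fails (C || !B)
  F T F T  ✗ fails (!B || C || !D)
  F T T F  ✗ fails (!C || A || !B)
  F T T T  ✗ fails (!D || !C || A)
  T F F F  ✗ fails (B || D)
  T F F T  ✗ fails (!A || C || !D)
  T F T F  ✗ fails (B || D)
  T F T T  ✗ fails (B || !C || !D)
  T T F F  ✗ fails (!B || D || !A)
  T T F T  ✗ fails (!B || C || !D)
  T T T F  ✗ fails (!B || D || !A)
  T T T T  ✗ fails (!A || !D || !B)
1 of the 16 rows is a model.

1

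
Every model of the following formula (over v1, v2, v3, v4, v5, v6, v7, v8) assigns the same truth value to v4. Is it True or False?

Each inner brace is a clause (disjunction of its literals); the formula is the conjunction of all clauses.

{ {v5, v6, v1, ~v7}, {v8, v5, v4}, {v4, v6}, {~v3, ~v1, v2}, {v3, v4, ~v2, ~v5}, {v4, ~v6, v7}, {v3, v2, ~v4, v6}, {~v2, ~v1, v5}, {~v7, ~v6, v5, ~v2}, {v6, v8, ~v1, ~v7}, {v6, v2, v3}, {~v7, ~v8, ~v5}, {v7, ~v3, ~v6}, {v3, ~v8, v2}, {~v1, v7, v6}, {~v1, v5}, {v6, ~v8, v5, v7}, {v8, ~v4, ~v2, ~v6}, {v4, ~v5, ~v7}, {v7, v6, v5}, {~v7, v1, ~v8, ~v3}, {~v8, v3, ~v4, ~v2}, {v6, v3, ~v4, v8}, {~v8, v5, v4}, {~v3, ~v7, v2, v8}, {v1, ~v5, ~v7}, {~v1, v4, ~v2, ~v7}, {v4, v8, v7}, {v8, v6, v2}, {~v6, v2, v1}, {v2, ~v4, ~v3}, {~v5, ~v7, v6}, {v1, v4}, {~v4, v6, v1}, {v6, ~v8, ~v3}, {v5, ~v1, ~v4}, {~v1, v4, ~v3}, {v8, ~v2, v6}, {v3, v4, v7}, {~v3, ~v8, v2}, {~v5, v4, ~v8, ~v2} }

Suppose v4 = 0.
The clause (v6) is unit, so v6 = 1.
The clause (v7) is unit, so v7 = 1.
The clause (~v5) is unit, so v5 = 0.
The clause (v8) is unit, so v8 = 1.
But (~v8) is also a unit clause — contradiction.
So every satisfying assignment has v4 = True.

True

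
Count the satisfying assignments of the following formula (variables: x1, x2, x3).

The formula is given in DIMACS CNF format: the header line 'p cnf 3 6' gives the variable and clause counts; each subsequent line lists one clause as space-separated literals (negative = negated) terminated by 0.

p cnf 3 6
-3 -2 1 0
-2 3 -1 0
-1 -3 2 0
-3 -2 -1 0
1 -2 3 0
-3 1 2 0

There are 2^3 = 8 truth assignments over (x1, x2, x3).
Check each against the 6 clauses (columns in the order x1, x2, x3):
  F F F  ✓ satisfies all
  F F T  ✗ fails (¬x3 ∨ x1 ∨ x2)
  F T F  ✗ fails (x1 ∨ ¬x2 ∨ x3)
  F T T  ✗ fails (¬x3 ∨ ¬x2 ∨ x1)
  T F F  ✓ satisfies all
  T F T  ✗ fails (¬x1 ∨ ¬x3 ∨ x2)
  T T F  ✗ fails (¬x2 ∨ x3 ∨ ¬x1)
  T T T  ✗ fails (¬x3 ∨ ¬x2 ∨ ¬x1)
2 of the 8 rows are models.

2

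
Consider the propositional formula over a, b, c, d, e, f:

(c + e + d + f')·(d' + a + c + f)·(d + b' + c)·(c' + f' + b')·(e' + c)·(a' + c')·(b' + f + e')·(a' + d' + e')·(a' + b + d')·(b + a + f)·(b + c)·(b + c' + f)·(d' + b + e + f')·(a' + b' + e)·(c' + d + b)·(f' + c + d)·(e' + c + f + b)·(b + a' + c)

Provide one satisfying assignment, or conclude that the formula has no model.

Branch on e: set e = 0.
Branch on a: set a = 0.
Branch on b: set b = 1.
Branch on d: set d = 0.
The clause (c) is unit, so c = 1.
The clause (f') is unit, so f = 0.
Every clause now holds.

a=0,  b=1,  c=1,  d=0,  e=0,  f=0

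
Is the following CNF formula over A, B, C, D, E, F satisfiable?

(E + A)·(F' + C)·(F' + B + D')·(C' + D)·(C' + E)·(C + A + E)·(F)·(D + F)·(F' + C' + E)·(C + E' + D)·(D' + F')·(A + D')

From the singleton clause (F), F = 1.
From the singleton clause (C), C = 1.
From the singleton clause (D), D = 1.
Now (D') is unsatisfied and unit — conflict.
No assignment satisfies every clause.

No, unsatisfiable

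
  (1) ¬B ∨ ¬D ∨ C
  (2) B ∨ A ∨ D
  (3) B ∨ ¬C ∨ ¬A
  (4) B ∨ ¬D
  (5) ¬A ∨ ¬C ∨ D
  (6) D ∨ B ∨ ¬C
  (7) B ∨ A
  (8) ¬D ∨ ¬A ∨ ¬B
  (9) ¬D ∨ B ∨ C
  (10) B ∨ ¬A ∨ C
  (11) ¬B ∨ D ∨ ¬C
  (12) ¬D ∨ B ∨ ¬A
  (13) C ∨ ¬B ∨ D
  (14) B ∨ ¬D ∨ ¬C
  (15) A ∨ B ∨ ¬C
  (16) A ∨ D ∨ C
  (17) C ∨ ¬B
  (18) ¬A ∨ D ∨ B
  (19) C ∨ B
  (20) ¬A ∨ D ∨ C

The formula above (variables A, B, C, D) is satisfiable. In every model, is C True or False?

Suppose C = False.
(¬B) alone gives B = False.
Now (B) is unsatisfied and unit — conflict.
So every satisfying assignment has C = True.

True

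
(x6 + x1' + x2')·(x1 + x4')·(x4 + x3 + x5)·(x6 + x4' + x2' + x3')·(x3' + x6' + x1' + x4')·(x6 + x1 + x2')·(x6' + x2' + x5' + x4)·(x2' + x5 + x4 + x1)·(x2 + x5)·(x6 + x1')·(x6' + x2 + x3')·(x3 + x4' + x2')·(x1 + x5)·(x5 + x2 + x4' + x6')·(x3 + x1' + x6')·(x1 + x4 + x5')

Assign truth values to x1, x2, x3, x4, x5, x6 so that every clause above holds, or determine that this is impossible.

x1: 1, x2: 1, x3: 1, x4: 0, x5: 0, x6: 1

Branch on x1: set x1 = 1.
Unit clause (x6) forces x6 = 1.
Unit clause (x3) forces x3 = 1.
Unit clause (x4') forces x4 = 0.
Unit clause (x2) forces x2 = 1.
Unit clause (x5') forces x5 = 0.
Every clause now holds.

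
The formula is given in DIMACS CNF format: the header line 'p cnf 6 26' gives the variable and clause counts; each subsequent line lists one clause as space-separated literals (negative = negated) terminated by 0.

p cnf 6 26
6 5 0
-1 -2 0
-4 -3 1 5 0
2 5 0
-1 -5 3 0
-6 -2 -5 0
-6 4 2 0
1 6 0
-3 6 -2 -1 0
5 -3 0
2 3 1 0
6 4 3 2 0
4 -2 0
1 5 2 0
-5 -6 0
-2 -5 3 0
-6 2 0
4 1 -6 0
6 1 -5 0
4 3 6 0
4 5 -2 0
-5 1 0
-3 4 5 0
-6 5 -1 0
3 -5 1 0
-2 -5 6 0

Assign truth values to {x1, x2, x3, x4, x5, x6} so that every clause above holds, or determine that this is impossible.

x1 ↦ True; x2 ↦ False; x3 ↦ True; x4 ↦ True; x5 ↦ True; x6 ↦ False

Suppose x6 = False.
From the singleton clause (x5), x5 = True.
From the singleton clause (x1), x1 = True.
From the singleton clause (¬x2), x2 = False.
From the singleton clause (x3), x3 = True.
No clause remains; x4 is free.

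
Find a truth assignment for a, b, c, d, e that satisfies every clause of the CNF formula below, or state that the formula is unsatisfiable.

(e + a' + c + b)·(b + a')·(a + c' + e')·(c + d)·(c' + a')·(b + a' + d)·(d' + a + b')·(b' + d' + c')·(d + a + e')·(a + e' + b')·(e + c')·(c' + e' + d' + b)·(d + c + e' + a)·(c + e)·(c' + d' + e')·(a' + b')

Try b = 0.
From the singleton clause (a'), a = 0.
Try c = 0.
From the singleton clause (d), d = 1.
From the singleton clause (e), e = 1.
All clauses are satisfied.

a ↦ 0,  b ↦ 0,  c ↦ 0,  d ↦ 1,  e ↦ 1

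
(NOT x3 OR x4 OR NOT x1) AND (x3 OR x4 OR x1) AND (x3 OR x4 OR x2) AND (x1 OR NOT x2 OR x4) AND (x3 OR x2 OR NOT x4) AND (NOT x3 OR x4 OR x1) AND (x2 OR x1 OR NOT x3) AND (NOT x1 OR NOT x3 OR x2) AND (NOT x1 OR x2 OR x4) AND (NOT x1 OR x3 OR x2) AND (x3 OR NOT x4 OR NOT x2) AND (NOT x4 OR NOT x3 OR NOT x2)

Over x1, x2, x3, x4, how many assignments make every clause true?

1

There are 2^4 = 16 truth assignments over (x1, x2, x3, x4).
Check each against the 12 clauses (columns in the order x1, x2, x3, x4):
  F F F F  ✗ fails (x3 OR x4 OR x1)
  F F F T  ✗ fails (x3 OR x2 OR NOT x4)
  F F T F  ✗ fails (NOT x3 OR x4 OR x1)
  F F T T  ✗ fails (x2 OR x1 OR NOT x3)
  F T F F  ✗ fails (x3 OR x4 OR x1)
  F T F T  ✗ fails (x3 OR NOT x4 OR NOT x2)
  F T T F  ✗ fails (x1 OR NOT x2 OR x4)
  F T T T  ✗ fails (NOT x4 OR NOT x3 OR NOT x2)
  T F F F  ✗ fails (x3 OR x4 OR x2)
  T F F T  ✗ fails (x3 OR x2 OR NOT x4)
  T F T F  ✗ fails (NOT x3 OR x4 OR NOT x1)
  T F T T  ✗ fails (NOT x1 OR NOT x3 OR x2)
  T T F F  ✓ satisfies all
  T T F T  ✗ fails (x3 OR NOT x4 OR NOT x2)
  T T T F  ✗ fails (NOT x3 OR x4 OR NOT x1)
  T T T T  ✗ fails (NOT x4 OR NOT x3 OR NOT x2)
1 of the 16 rows is a model.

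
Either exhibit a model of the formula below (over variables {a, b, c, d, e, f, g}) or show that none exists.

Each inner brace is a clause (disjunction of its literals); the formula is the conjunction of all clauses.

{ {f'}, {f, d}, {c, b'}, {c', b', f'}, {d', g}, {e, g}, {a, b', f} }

a ↦ 0; b ↦ 0; c ↦ 0; d ↦ 1; e ↦ 0; f ↦ 0; g ↦ 1

(f') alone gives f = 0.
(d) alone gives d = 1.
(g) alone gives g = 1.
Suppose c = 0.
(b') alone gives b = 0.
No clause remains; a, e are free.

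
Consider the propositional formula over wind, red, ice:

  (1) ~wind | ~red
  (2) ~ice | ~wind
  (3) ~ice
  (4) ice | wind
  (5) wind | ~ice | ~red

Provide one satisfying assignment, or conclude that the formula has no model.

From the singleton clause (~ice), ice = 0.
From the singleton clause (wind), wind = 1.
From the singleton clause (~red), red = 0.
This assignment satisfies each clause.

wind ↦ 1,  red ↦ 0,  ice ↦ 0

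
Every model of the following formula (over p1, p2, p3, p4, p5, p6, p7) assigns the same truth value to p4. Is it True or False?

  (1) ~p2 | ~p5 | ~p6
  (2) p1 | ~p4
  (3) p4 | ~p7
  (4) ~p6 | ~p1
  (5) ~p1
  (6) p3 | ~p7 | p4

Suppose p4 = 1.
From the singleton clause (p1), p1 = 1.
But (~p1) is also a unit clause — contradiction.
So every satisfying assignment has p4 = False.

False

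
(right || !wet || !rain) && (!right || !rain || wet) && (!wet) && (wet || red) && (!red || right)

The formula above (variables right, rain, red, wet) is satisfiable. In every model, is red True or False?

True

Suppose red = false.
From the singleton clause (!wet), wet = false.
That conflicts with the unit clause (wet).
So every satisfying assignment has red = True.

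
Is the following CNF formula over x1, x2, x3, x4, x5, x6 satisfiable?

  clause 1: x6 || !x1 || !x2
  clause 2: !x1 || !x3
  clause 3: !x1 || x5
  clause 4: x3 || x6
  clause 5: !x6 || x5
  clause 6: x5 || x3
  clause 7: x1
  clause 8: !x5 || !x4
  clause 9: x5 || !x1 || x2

(x1) alone gives x1 = true.
(!x3) alone gives x3 = false.
(x5) alone gives x5 = true.
(x6) alone gives x6 = true.
(!x4) alone gives x4 = false.
Every clause is now satisfied; x2 is unconstrained.
A satisfying assignment: x1: true,  x2: false,  x3: false,  x4: false,  x5: true,  x6: true.

Yes, satisfiable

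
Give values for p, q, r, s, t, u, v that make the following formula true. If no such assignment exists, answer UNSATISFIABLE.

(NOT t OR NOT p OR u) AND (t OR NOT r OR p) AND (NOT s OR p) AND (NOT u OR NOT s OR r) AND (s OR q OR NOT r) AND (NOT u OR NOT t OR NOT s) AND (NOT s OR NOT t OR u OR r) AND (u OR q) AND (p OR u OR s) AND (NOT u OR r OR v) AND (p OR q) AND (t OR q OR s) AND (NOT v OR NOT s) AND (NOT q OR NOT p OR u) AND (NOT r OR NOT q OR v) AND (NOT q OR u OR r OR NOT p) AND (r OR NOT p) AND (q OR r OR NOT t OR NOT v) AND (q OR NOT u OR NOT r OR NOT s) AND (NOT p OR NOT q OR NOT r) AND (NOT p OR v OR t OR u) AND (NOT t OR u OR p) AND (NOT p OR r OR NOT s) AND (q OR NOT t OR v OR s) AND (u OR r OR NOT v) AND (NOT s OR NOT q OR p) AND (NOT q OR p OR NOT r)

p ↦ false; q ↦ true; r ↦ false; s ↦ false; t ↦ true; u ↦ true; v ↦ true

Case s = false:
Case q = true:
Case p = false:
Unit clause (u) forces u = true.
Unit clause (NOT r) forces r = false.
Unit clause (v) forces v = true.
No clause remains; t is free.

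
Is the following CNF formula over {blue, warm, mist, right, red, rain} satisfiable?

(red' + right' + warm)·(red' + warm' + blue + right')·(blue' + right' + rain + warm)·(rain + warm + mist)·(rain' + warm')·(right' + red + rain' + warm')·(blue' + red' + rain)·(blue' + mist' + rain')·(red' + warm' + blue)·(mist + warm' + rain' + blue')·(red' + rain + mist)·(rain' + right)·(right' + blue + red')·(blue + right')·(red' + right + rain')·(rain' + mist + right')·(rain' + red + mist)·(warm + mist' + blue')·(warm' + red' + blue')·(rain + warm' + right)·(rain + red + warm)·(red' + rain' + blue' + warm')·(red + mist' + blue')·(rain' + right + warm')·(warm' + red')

Yes, satisfiable

Branch on rain: set rain = 0.
Branch on warm: set warm = 0.
From the singleton clause (mist), mist = 1.
From the singleton clause (blue'), blue = 0.
From the singleton clause (right'), right = 0.
From the singleton clause (red), red = 1.
This assignment satisfies each clause.
A satisfying assignment: blue=0, warm=0, mist=1, right=0, red=1, rain=0.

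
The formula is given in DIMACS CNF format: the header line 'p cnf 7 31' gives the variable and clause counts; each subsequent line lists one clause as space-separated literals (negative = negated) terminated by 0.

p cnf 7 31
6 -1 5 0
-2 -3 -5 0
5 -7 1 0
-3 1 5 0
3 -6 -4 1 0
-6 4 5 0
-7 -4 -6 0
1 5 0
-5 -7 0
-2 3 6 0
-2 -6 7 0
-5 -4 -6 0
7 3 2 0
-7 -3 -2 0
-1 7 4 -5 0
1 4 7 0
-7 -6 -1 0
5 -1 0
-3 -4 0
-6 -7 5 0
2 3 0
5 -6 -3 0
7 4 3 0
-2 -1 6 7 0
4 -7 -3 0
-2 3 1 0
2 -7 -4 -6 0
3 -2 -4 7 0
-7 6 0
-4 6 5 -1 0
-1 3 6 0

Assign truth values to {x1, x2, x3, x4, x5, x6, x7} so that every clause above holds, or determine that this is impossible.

UNSATISFIABLE

Suppose x1 = True.
(x5) alone gives x5 = True.
(¬x7) alone gives x7 = False.
(x4) alone gives x4 = True.
(¬x6) alone gives x6 = False.
(¬x3) alone gives x3 = False.
That conflicts with the unit clause (x3).
Backtrack on x1: now try x1 = False.
(x5) alone gives x5 = True.
(¬x7) alone gives x7 = False.
(x4) alone gives x4 = True.
(¬x6) alone gives x6 = False.
(¬x3) alone gives x3 = False.
(¬x2) alone gives x2 = False.
That conflicts with the unit clause (x2).
Neither x1 = True nor x1 = False works.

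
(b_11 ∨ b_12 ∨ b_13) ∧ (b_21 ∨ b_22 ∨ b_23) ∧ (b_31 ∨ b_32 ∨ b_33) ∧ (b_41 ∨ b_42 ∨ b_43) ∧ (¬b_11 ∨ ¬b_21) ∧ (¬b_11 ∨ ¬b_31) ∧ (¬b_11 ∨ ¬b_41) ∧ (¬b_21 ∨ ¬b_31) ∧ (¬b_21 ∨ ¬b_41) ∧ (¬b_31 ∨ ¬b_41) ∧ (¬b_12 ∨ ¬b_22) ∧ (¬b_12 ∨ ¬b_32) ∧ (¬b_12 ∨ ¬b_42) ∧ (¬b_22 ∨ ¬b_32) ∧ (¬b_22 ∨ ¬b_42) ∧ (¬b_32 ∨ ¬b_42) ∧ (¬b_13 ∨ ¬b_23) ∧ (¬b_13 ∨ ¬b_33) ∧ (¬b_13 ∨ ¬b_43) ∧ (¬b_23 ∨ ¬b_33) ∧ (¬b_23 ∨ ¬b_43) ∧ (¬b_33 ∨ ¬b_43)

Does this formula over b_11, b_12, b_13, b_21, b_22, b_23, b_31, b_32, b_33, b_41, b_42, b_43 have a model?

Branch on b_11: set b_11 = False.
Branch on b_12: set b_12 = True.
The clause (¬b_22) is unit, so b_22 = False.
The clause (¬b_32) is unit, so b_32 = False.
The clause (¬b_42) is unit, so b_42 = False.
Branch on b_21: set b_21 = True.
The clause (¬b_31) is unit, so b_31 = False.
The clause (b_33) is unit, so b_33 = True.
The clause (¬b_41) is unit, so b_41 = False.
The clause (b_43) is unit, so b_43 = True.
That conflicts with the unit clause (¬b_43).
So b_21 must be the other value — set b_21 = False.
The clause (b_23) is unit, so b_23 = True.
The clause (¬b_13) is unit, so b_13 = False.
The clause (¬b_33) is unit, so b_33 = False.
The clause (b_31) is unit, so b_31 = True.
The clause (¬b_41) is unit, so b_41 = False.
The clause (b_43) is unit, so b_43 = True.
That conflicts with the unit clause (¬b_43).
Neither b_21 = True nor b_21 = False works.
So b_12 must be the other value — set b_12 = False.
The clause (b_13) is unit, so b_13 = True.
The clause (¬b_23) is unit, so b_23 = False.
The clause (¬b_33) is unit, so b_33 = False.
The clause (¬b_43) is unit, so b_43 = False.
Branch on b_21: set b_21 = True.
The clause (¬b_31) is unit, so b_31 = False.
The clause (b_32) is unit, so b_32 = True.
The clause (¬b_41) is unit, so b_41 = False.
The clause (b_42) is unit, so b_42 = True.
That conflicts with the unit clause (¬b_42).
So b_21 must be the other value — set b_21 = False.
The clause (b_22) is unit, so b_22 = True.
The clause (¬b_32) is unit, so b_32 = False.
The clause (b_31) is unit, so b_31 = True.
The clause (¬b_41) is unit, so b_41 = False.
The clause (b_42) is unit, so b_42 = True.
That conflicts with the unit clause (¬b_42).
Neither b_21 = True nor b_21 = False works.
Neither b_12 = True nor b_12 = False works.
So b_11 must be the other value — set b_11 = True.
The clause (¬b_21) is unit, so b_21 = False.
The clause (¬b_31) is unit, so b_31 = False.
The clause (¬b_41) is unit, so b_41 = False.
Branch on b_22: set b_22 = True.
The clause (¬b_12) is unit, so b_12 = False.
The clause (¬b_32) is unit, so b_32 = False.
The clause (b_33) is unit, so b_33 = True.
The clause (¬b_42) is unit, so b_42 = False.
The clause (b_43) is unit, so b_43 = True.
That conflicts with the unit clause (¬b_43).
So b_22 must be the other value — set b_22 = False.
The clause (b_23) is unit, so b_23 = True.
The clause (¬b_13) is unit, so b_13 = False.
The clause (¬b_33) is unit, so b_33 = False.
The clause (b_32) is unit, so b_32 = True.
The clause (¬b_12) is unit, so b_12 = False.
The clause (¬b_42) is unit, so b_42 = False.
The clause (b_43) is unit, so b_43 = True.
That conflicts with the unit clause (¬b_43).
Neither b_22 = True nor b_22 = False works.
Neither b_11 = True nor b_11 = False works.
No assignment satisfies every clause.

No, unsatisfiable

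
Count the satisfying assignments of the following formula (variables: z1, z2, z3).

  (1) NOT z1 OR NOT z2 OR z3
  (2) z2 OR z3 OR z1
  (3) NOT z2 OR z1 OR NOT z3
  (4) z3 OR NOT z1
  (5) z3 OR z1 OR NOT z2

3

There are 2^3 = 8 truth assignments over (z1, z2, z3).
Check each against the 5 clauses (columns in the order z1, z2, z3):
  F F F  ✗ fails (z2 OR z3 OR z1)
  F F T  ✓ satisfies all
  F T F  ✗ fails (z3 OR z1 OR NOT z2)
  F T T  ✗ fails (NOT z2 OR z1 OR NOT z3)
  T F F  ✗ fails (z3 OR NOT z1)
  T F T  ✓ satisfies all
  T T F  ✗ fails (NOT z1 OR NOT z2 OR z3)
  T T T  ✓ satisfies all
3 of the 8 rows are models.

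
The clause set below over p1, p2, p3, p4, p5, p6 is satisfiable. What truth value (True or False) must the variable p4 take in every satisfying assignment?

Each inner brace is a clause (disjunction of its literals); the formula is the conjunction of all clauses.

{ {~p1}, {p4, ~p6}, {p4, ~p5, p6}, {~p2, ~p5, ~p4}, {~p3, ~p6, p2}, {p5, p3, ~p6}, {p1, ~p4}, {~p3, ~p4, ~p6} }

Suppose p4 = 1.
(~p1) alone gives p1 = 0.
Now (p1) is unsatisfied and unit — conflict.
So every satisfying assignment has p4 = False.

False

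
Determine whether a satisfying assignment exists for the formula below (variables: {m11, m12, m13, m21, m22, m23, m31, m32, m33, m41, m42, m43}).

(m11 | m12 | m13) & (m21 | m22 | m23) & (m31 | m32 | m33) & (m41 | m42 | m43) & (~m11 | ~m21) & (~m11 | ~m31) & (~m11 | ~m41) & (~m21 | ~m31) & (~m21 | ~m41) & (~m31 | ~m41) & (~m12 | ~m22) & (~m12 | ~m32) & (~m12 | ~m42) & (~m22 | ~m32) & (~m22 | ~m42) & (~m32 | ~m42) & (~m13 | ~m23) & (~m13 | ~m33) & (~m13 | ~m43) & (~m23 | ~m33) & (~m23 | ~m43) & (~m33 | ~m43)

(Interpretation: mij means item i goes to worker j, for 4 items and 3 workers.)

Unsatisfiable

Suppose m11 = 0.
Suppose m12 = 1.
The clause (~m22) is unit, so m22 = 0.
The clause (~m32) is unit, so m32 = 0.
The clause (~m42) is unit, so m42 = 0.
Suppose m21 = 1.
The clause (~m31) is unit, so m31 = 0.
The clause (m33) is unit, so m33 = 1.
The clause (~m41) is unit, so m41 = 0.
The clause (m43) is unit, so m43 = 1.
But (~m43) is also a unit clause — contradiction.
So m21 must be the other value — set m21 = 0.
The clause (m23) is unit, so m23 = 1.
The clause (~m13) is unit, so m13 = 0.
The clause (~m33) is unit, so m33 = 0.
The clause (m31) is unit, so m31 = 1.
The clause (~m41) is unit, so m41 = 0.
The clause (m43) is unit, so m43 = 1.
But (~m43) is also a unit clause — contradiction.
Neither m21 = 1 nor m21 = 0 works.
So m12 must be the other value — set m12 = 0.
The clause (m13) is unit, so m13 = 1.
The clause (~m23) is unit, so m23 = 0.
The clause (~m33) is unit, so m33 = 0.
The clause (~m43) is unit, so m43 = 0.
Suppose m21 = 1.
The clause (~m31) is unit, so m31 = 0.
The clause (m32) is unit, so m32 = 1.
The clause (~m41) is unit, so m41 = 0.
The clause (m42) is unit, so m42 = 1.
But (~m42) is also a unit clause — contradiction.
So m21 must be the other value — set m21 = 0.
The clause (m22) is unit, so m22 = 1.
The clause (~m32) is unit, so m32 = 0.
The clause (m31) is unit, so m31 = 1.
The clause (~m41) is unit, so m41 = 0.
The clause (m42) is unit, so m42 = 1.
But (~m42) is also a unit clause — contradiction.
Neither m21 = 1 nor m21 = 0 works.
Neither m12 = 1 nor m12 = 0 works.
So m11 must be the other value — set m11 = 1.
The clause (~m21) is unit, so m21 = 0.
The clause (~m31) is unit, so m31 = 0.
The clause (~m41) is unit, so m41 = 0.
Suppose m22 = 1.
The clause (~m12) is unit, so m12 = 0.
The clause (~m32) is unit, so m32 = 0.
The clause (m33) is unit, so m33 = 1.
The clause (~m42) is unit, so m42 = 0.
The clause (m43) is unit, so m43 = 1.
But (~m43) is also a unit clause — contradiction.
So m22 must be the other value — set m22 = 0.
The clause (m23) is unit, so m23 = 1.
The clause (~m13) is unit, so m13 = 0.
The clause (~m33) is unit, so m33 = 0.
The clause (m32) is unit, so m32 = 1.
The clause (~m12) is unit, so m12 = 0.
The clause (~m42) is unit, so m42 = 0.
The clause (m43) is unit, so m43 = 1.
But (~m43) is also a unit clause — contradiction.
Neither m22 = 1 nor m22 = 0 works.
Neither m11 = 1 nor m11 = 0 works.
No assignment satisfies every clause.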